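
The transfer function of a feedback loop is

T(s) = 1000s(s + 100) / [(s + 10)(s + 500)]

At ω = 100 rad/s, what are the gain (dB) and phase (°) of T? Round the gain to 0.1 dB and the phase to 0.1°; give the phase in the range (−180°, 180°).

At s = jω = j100:
zero (s+100): 100 + j100 → |·| = √(100²+100²) = √20000 ≈ 141.42, ∠ = arctan(100/100) ≈ 45.00°
zero at origin: s = j100 → |·| = 100, ∠ = 90.00°
pole (s+10): 10 + j100 → |·| = √(10²+100²) = √10100 ≈ 100.5, ∠ = arctan(100/10) ≈ 84.29°
pole (s+500): 500 + j100 → |·| = √(500²+100²) = √260000 ≈ 509.9, ∠ = arctan(100/500) ≈ 11.31°
|T| = 1000 · 14142 / 51245 ≈ 275.97
Gain = 20 log₁₀(275.97) ≈ 48.82 dB
∠T = 135.00° − 95.60° = 39.40°

48.8 dB, 39.4°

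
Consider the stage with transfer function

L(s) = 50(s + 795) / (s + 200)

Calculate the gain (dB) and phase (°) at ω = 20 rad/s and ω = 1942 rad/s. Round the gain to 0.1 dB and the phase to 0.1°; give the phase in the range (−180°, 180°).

At s = jω = j20:
zero (s+795): 795 + j20 → |·| = √(795²+20²) = √632425 ≈ 795.25, ∠ = arctan(20/795) ≈ 1.44°
pole (s+200): 200 + j20 → |·| = √(200²+20²) = √40400 ≈ 201, ∠ = arctan(20/200) ≈ 5.71°
|L| = 50 · 795.25 / 201 ≈ 197.82
Gain = 20 log₁₀(197.82) ≈ 45.93 dB
∠L = 1.44° − 5.71° = -4.27°

At s = jω = j1942:
zero (s+795): 795 + j1942 → |·| = √(795²+1942²) = √4403389 ≈ 2098.4, ∠ = arctan(1942/795) ≈ 67.74°
pole (s+200): 200 + j1942 → |·| = √(200²+1942²) = √3811364 ≈ 1952.3, ∠ = arctan(1942/200) ≈ 84.12°
|L| = 50 · 2098.4 / 1952.3 ≈ 53.742
Gain = 20 log₁₀(53.742) ≈ 34.61 dB
∠L = 67.74° − 84.12° = -16.38°

ω = 20: 45.9 dB, -4.3°; ω = 1942: 34.6 dB, -16.4°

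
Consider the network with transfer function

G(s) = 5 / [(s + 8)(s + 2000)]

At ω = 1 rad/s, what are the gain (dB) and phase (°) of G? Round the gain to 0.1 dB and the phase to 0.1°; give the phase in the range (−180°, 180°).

-70.2 dB, -7.2°

At s = jω = j1:
pole (s+8): 8 + j1 → |·| = √(8²+1²) = √65 ≈ 8.0623, ∠ = arctan(1/8) ≈ 7.13°
pole (s+2000): 2000 + j1 → |·| = √(2000²+1²) = √4000001 ≈ 2000, ∠ = arctan(1/2000) ≈ 0.03°
|G| = 5 / 16125 ≈ 0.00031008
Gain = 20 log₁₀(0.00031008) ≈ -70.17 dB
∠G = 0.00° − 7.16° = -7.16°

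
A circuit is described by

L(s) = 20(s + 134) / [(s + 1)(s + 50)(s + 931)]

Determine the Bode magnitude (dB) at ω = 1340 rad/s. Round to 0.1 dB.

-100.7 dB

At s = jω = j1340:
zero (s+134): 134 + j1340 → |·| = √(134²+1340²) = √1813556 ≈ 1346.7, ∠ = arctan(1340/134) ≈ 84.29°
pole (s+1): 1 + j1340 → |·| = √(1²+1340²) = √1795601 ≈ 1340, ∠ = arctan(1340/1) ≈ 89.96°
pole (s+50): 50 + j1340 → |·| = √(50²+1340²) = √1798100 ≈ 1340.9, ∠ = arctan(1340/50) ≈ 87.86°
pole (s+931): 931 + j1340 → |·| = √(931²+1340²) = √2662361 ≈ 1631.7, ∠ = arctan(1340/931) ≈ 55.21°
|L| = 20 · 1346.7 / 2.9318e+09 ≈ 9.1868e-06
Gain = 20 log₁₀(9.1868e-06) ≈ -100.74 dB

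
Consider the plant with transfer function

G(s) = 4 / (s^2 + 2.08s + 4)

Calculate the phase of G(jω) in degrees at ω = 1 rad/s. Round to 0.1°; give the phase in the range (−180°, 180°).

-34.7°

At s = jω = j1:
quadratic: (j1)² + 2.08·j1 + 4 = 3 + j2.08 → |·| ≈ 3.6505, ∠ ≈ 34.73°
∠G = 0.00° − 34.73° = -34.73°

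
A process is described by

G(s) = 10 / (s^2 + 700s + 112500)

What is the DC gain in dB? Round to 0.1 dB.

G(0) = 10 / 112500 ≈ 8.8889e-05
20 log₁₀(8.8889e-05) ≈ -81.02 dB

-81.0 dB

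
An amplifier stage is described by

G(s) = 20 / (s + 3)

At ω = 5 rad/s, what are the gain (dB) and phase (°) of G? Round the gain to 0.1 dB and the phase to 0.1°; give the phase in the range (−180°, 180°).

Substitute s = j5:
Numerator: 20 = 20 + j0
Denominator: (j5) + 3 = 3 + j5
|N| = √(20² + 0²) ≈ 20, ∠N ≈ 0.00°
|D| = √(3² + 5²) ≈ 5.831, ∠D ≈ 59.04°
|G| = 20 / 5.831 ≈ 3.4299
Gain = 20 log₁₀(3.4299) ≈ 10.71 dB
∠G = 0.00° − 59.04° = -59.04°

10.7 dB, -59.0°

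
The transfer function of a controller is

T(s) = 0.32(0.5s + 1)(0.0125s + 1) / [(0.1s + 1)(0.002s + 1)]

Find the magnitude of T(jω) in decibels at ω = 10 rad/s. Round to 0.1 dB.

1.3 dB

At ω = 10 rad/s:
zero (1 + j10·0.5) = 1 + j5 → |·| ≈ 5.099, ∠ ≈ 78.69°
zero (1 + j10·0.0125) = 1 + j0.125 → |·| ≈ 1.0078, ∠ ≈ 7.13°
pole (1 + j10·0.1) = 1 + j1 → |·| ≈ 1.4142, ∠ ≈ 45.00°
pole (1 + j10·0.002) = 1 + j0.02 → |·| ≈ 1.0002, ∠ ≈ 1.15°
|T| = 0.32 · 5.099 · 1.0078 / (1.4142 · 1.0002) ≈ 1.1626
Gain = 20 log₁₀(1.1626) ≈ 1.31 dB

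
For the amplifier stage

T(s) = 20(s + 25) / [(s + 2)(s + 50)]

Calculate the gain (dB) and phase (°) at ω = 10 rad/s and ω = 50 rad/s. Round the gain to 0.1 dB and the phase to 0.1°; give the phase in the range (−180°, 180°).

ω = 10: 0.3 dB, -68.2°; ω = 50: -10.0 dB, -69.3°

At s = jω = j10:
zero (s+25): 25 + j10 → |·| = √(25²+10²) = √725 ≈ 26.926, ∠ = arctan(10/25) ≈ 21.80°
pole (s+2): 2 + j10 → |·| = √(2²+10²) = √104 ≈ 10.198, ∠ = arctan(10/2) ≈ 78.69°
pole (s+50): 50 + j10 → |·| = √(50²+10²) = √2600 ≈ 50.99, ∠ = arctan(10/50) ≈ 11.31°
|T| = 20 · 26.926 / 520 ≈ 1.0356
Gain = 20 log₁₀(1.0356) ≈ 0.30 dB
∠T = 21.80° − 90.00° = -68.20°

At s = jω = j50:
zero (s+25): 25 + j50 → |·| = √(25²+50²) = √3125 ≈ 55.902, ∠ = arctan(50/25) ≈ 63.43°
pole (s+2): 2 + j50 → |·| = √(2²+50²) = √2504 ≈ 50.04, ∠ = arctan(50/2) ≈ 87.71°
pole (s+50): 50 + j50 → |·| = √(50²+50²) = √5000 ≈ 70.711, ∠ = arctan(50/50) ≈ 45.00°
|T| = 20 · 55.902 / 3538.4 ≈ 0.31597
Gain = 20 log₁₀(0.31597) ≈ -10.01 dB
∠T = 63.43° − 132.71° = -69.28°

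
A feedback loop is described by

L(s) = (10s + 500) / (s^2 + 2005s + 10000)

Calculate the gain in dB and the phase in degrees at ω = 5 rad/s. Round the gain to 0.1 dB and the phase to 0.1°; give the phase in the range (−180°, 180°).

-29.0 dB, -39.4°

Substitute s = j5:
Numerator: 10(j5) + 500 = 500 + j50
Denominator: (j5)^2 + 2005(j5) + 10000 = 9975 + j10025
|N| = √(500² + 50²) ≈ 502.49, ∠N ≈ 5.71°
|D| = √(9975² + 10025²) ≈ 14142, ∠D ≈ 45.14°
|L| = 502.49 / 14142 ≈ 0.035532
Gain = 20 log₁₀(0.035532) ≈ -28.99 dB
∠L = 5.71° − 45.14° = -39.43°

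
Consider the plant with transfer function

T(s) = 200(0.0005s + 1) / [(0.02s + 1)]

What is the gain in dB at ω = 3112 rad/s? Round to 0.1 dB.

15.5 dB

At ω = 3112 rad/s:
zero (1 + j3112·0.0005) = 1 + j1.556 → |·| ≈ 1.8496, ∠ ≈ 57.27°
pole (1 + j3112·0.02) = 1 + j62.24 → |·| ≈ 62.248, ∠ ≈ 89.08°
|T| = 200 · 1.8496 / (62.248) ≈ 5.9427
Gain = 20 log₁₀(5.9427) ≈ 15.48 dB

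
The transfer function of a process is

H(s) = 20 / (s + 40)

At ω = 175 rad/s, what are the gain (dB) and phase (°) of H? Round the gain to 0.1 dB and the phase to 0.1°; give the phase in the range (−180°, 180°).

-19.1 dB, -77.1°

At s = jω = j175:
pole (s+40): 40 + j175 → |·| = √(40²+175²) = √32225 ≈ 179.51, ∠ = arctan(175/40) ≈ 77.12°
|H| = 20 / 179.51 ≈ 0.11141
Gain = 20 log₁₀(0.11141) ≈ -19.06 dB
∠H = 0.00° − 77.12° = -77.12°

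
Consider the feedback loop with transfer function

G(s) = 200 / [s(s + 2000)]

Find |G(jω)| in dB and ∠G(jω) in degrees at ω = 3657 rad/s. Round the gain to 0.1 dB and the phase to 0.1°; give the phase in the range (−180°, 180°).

At s = jω = j3657:
pole (s+2000): 2000 + j3657 → |·| = √(2000²+3657²) = √17373649 ≈ 4168.2, ∠ = arctan(3657/2000) ≈ 61.33°
pole at origin: |s| = 3657, ∠ = 90.00° (in denominator)
|G| = 200 / 1.5243e+07 ≈ 1.3121e-05
Gain = 20 log₁₀(1.3121e-05) ≈ -97.64 dB
∠G = 0.00° − 151.33° = -151.33°

-97.6 dB, -151.3°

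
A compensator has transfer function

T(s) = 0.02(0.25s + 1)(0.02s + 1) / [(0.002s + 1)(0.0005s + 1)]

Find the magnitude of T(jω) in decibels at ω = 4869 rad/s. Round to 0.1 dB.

39.3 dB

At ω = 4869 rad/s:
zero (1 + j4869·0.25) = 1 + j1217.25 → |·| ≈ 1217.3, ∠ ≈ 89.95°
zero (1 + j4869·0.02) = 1 + j97.38 → |·| ≈ 97.385, ∠ ≈ 89.41°
pole (1 + j4869·0.002) = 1 + j9.738 → |·| ≈ 9.7892, ∠ ≈ 84.14°
pole (1 + j4869·0.0005) = 1 + j2.4345 → |·| ≈ 2.6319, ∠ ≈ 67.67°
|T| = 0.02 · 1217.3 · 97.385 / (9.7892 · 2.6319) ≈ 92.024
Gain = 20 log₁₀(92.024) ≈ 39.28 dB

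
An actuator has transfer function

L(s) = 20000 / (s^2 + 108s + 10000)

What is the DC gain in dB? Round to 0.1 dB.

L(0) = 20000 / 10000 = 2
20 log₁₀(2) ≈ 6.02 dB

6.0 dB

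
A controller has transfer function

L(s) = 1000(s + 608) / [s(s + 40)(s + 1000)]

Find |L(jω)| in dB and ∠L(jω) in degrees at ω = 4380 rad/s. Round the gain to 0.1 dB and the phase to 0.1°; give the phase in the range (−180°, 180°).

At s = jω = j4380:
zero (s+608): 608 + j4380 → |·| = √(608²+4380²) = √19554064 ≈ 4422, ∠ = arctan(4380/608) ≈ 82.10°
pole (s+40): 40 + j4380 → |·| = √(40²+4380²) = √19186000 ≈ 4380.2, ∠ = arctan(4380/40) ≈ 89.48°
pole (s+1000): 1000 + j4380 → |·| = √(1000²+4380²) = √20184400 ≈ 4492.7, ∠ = arctan(4380/1000) ≈ 77.14°
pole at origin: |s| = 4380, ∠ = 90.00° (in denominator)
|L| = 1000 · 4422 / 8.6194e+10 ≈ 5.1303e-05
Gain = 20 log₁₀(5.1303e-05) ≈ -85.80 dB
∠L = 82.10° − 256.62° = -174.52°

-85.8 dB, -174.5°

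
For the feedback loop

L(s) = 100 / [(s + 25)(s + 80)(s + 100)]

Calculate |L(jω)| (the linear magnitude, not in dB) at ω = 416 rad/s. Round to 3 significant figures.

At s = jω = j416:
pole (s+25): 25 + j416 → |·| = √(25²+416²) = √173681 ≈ 416.75, ∠ = arctan(416/25) ≈ 86.56°
pole (s+80): 80 + j416 → |·| = √(80²+416²) = √179456 ≈ 423.62, ∠ = arctan(416/80) ≈ 79.11°
pole (s+100): 100 + j416 → |·| = √(100²+416²) = √183056 ≈ 427.85, ∠ = arctan(416/100) ≈ 76.48°
|L| = 100 / 7.5534e+07 ≈ 1.3239e-06

1.32e-06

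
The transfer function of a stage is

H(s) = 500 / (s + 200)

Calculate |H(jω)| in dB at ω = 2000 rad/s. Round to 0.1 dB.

Substitute s = j2000:
Numerator: 500 = 500 + j0
Denominator: (j2000) + 200 = 200 + j2000
|N| = √(500² + 0²) ≈ 500, ∠N ≈ 0.00°
|D| = √(200² + 2000²) ≈ 2010, ∠D ≈ 84.29°
|H| = 500 / 2010 ≈ 0.24876
Gain = 20 log₁₀(0.24876) ≈ -12.08 dB

-12.1 dB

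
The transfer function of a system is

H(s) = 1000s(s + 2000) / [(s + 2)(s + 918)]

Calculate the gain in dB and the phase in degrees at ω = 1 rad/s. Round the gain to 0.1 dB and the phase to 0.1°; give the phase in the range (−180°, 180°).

At s = jω = j1:
zero (s+2000): 2000 + j1 → |·| = √(2000²+1²) = √4000001 ≈ 2000, ∠ = arctan(1/2000) ≈ 0.03°
zero at origin: s = j1 → |·| = 1, ∠ = 90.00°
pole (s+2): 2 + j1 → |·| = √(2²+1²) = √5 ≈ 2.2361, ∠ = arctan(1/2) ≈ 26.57°
pole (s+918): 918 + j1 → |·| = √(918²+1²) = √842725 ≈ 918, ∠ = arctan(1/918) ≈ 0.06°
|H| = 1000 · 2000 / 2052.7 ≈ 974.33
Gain = 20 log₁₀(974.33) ≈ 59.77 dB
∠H = 90.03° − 26.63° = 63.40°

59.8 dB, 63.4°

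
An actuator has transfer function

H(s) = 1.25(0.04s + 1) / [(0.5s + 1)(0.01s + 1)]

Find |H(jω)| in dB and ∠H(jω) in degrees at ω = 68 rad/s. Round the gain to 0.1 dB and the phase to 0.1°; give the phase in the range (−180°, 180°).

-21.1 dB, -52.7°

At ω = 68 rad/s:
zero (1 + j68·0.04) = 1 + j2.72 → |·| ≈ 2.898, ∠ ≈ 69.81°
pole (1 + j68·0.5) = 1 + j34 → |·| ≈ 34.015, ∠ ≈ 88.32°
pole (1 + j68·0.01) = 1 + j0.68 → |·| ≈ 1.2093, ∠ ≈ 34.22°
|H| = 1.25 · 2.898 / (34.015 · 1.2093) ≈ 0.088065
Gain = 20 log₁₀(0.088065) ≈ -21.10 dB
∠H = (69.81°) − (88.32° + 34.22°) = -52.73°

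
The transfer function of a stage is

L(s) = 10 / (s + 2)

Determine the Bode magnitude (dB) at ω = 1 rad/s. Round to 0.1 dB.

Substitute s = j1:
Numerator: 10 = 10 + j0
Denominator: (j1) + 2 = 2 + j1
|N| = √(10² + 0²) ≈ 10, ∠N ≈ 0.00°
|D| = √(2² + 1²) ≈ 2.2361, ∠D ≈ 26.57°
|L| = 10 / 2.2361 ≈ 4.4721
Gain = 20 log₁₀(4.4721) ≈ 13.01 dB

13.0 dB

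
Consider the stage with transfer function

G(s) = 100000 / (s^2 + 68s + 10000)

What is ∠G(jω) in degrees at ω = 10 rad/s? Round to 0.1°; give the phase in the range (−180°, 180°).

-3.9°

At s = jω = j10:
quadratic: (j10)² + 68·j10 + 10000 = 9900 + j680 → |·| ≈ 9923.3, ∠ ≈ 3.93°
∠G = 0.00° − 3.93° = -3.93°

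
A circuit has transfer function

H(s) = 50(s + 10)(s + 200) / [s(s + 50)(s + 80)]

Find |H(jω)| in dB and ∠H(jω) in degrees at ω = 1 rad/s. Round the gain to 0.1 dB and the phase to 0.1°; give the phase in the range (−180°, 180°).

28.0 dB, -85.9°

At s = jω = j1:
zero (s+10): 10 + j1 → |·| = √(10²+1²) = √101 ≈ 10.05, ∠ = arctan(1/10) ≈ 5.71°
zero (s+200): 200 + j1 → |·| = √(200²+1²) = √40001 ≈ 200, ∠ = arctan(1/200) ≈ 0.29°
pole (s+50): 50 + j1 → |·| = √(50²+1²) = √2501 ≈ 50.01, ∠ = arctan(1/50) ≈ 1.15°
pole (s+80): 80 + j1 → |·| = √(80²+1²) = √6401 ≈ 80.006, ∠ = arctan(1/80) ≈ 0.72°
pole at origin: |s| = 1, ∠ = 90.00° (in denominator)
|H| = 50 · 2010 / 4001.1 ≈ 25.118
Gain = 20 log₁₀(25.118) ≈ 28.00 dB
∠H = 6.00° − 91.87° = -85.87°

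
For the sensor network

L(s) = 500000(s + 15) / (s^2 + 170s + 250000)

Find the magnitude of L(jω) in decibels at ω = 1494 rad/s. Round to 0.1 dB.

51.5 dB

At s = jω = j1494:
zero (s+15): 15 + j1494 → |·| = √(15²+1494²) = √2232261 ≈ 1494.1, ∠ = arctan(1494/15) ≈ 89.42°
quadratic: (j1494)² + 170·j1494 + 250000 = -1982036 + j253980 → |·| ≈ 1.9982e+06, ∠ ≈ 172.70°
|L| = 500000 · 1494.1 / 1.9982e+06 ≈ 373.86
Gain = 20 log₁₀(373.86) ≈ 51.45 dB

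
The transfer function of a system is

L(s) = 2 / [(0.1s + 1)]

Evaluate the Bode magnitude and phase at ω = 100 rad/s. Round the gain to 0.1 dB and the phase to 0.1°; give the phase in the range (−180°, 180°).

At ω = 100 rad/s:
pole (1 + j100·0.1) = 1 + j10 → |·| ≈ 10.05, ∠ ≈ 84.29°
|L| = 2 · 1 / (10.05) ≈ 0.199
Gain = 20 log₁₀(0.199) ≈ -14.02 dB
∠L = (0°) − (84.29°) = -84.29°

-14.0 dB, -84.3°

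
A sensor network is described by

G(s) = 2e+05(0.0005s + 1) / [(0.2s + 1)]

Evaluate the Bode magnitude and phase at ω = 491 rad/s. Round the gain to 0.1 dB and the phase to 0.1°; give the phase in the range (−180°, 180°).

66.4 dB, -75.6°

At ω = 491 rad/s:
zero (1 + j491·0.0005) = 1 + j0.2455 → |·| ≈ 1.0297, ∠ ≈ 13.79°
pole (1 + j491·0.2) = 1 + j98.2 → |·| ≈ 98.205, ∠ ≈ 89.42°
|G| = 2e+05 · 1.0297 / (98.205) ≈ 2097
Gain = 20 log₁₀(2097) ≈ 66.43 dB
∠G = (13.79°) − (89.42°) = -75.63°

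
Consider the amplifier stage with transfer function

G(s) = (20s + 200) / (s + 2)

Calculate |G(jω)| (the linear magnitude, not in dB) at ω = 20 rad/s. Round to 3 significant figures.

Substitute s = j20:
Numerator: 20(j20) + 200 = 200 + j400
Denominator: (j20) + 2 = 2 + j20
|N| = √(200² + 400²) ≈ 447.21, ∠N ≈ 63.43°
|D| = √(2² + 20²) ≈ 20.1, ∠D ≈ 84.29°
|G| = 447.21 / 20.1 ≈ 22.249

22.2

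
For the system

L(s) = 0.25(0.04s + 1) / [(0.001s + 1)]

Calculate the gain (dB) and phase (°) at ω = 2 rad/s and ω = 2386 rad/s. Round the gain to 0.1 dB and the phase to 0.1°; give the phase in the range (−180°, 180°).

ω = 2: -12.0 dB, 4.5°; ω = 2386: 19.3 dB, 22.1°

At ω = 2 rad/s:
zero (1 + j2·0.04) = 1 + j0.08 → |·| ≈ 1.0032, ∠ ≈ 4.57°
pole (1 + j2·0.001) = 1 + j0.002 → |·| ≈ 1, ∠ ≈ 0.11°
|L| = 0.25 · 1.0032 / (1) ≈ 0.2508
Gain = 20 log₁₀(0.2508) ≈ -12.01 dB
∠L = (4.57°) − (0.11°) = 4.46°

At ω = 2386 rad/s:
zero (1 + j2386·0.04) = 1 + j95.44 → |·| ≈ 95.445, ∠ ≈ 89.40°
pole (1 + j2386·0.001) = 1 + j2.386 → |·| ≈ 2.5871, ∠ ≈ 67.26°
|L| = 0.25 · 95.445 / (2.5871) ≈ 9.2232
Gain = 20 log₁₀(9.2232) ≈ 19.30 dB
∠L = (89.40°) − (67.26°) = 22.14°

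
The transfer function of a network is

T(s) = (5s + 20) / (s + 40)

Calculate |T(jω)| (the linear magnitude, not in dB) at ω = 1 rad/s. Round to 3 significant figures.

Substitute s = j1:
Numerator: 5(j1) + 20 = 20 + j5
Denominator: (j1) + 40 = 40 + j1
|N| = √(20² + 5²) ≈ 20.616, ∠N ≈ 14.04°
|D| = √(40² + 1²) ≈ 40.012, ∠D ≈ 1.43°
|T| = 20.616 / 40.012 ≈ 0.51525

0.515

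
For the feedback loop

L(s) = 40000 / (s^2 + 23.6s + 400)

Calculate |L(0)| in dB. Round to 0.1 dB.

40.0 dB

L(0) = 40000 / 400 = 100
20 log₁₀(100) ≈ 40.00 dB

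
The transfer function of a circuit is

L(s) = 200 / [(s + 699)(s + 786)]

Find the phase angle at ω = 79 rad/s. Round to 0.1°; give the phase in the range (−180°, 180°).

At s = jω = j79:
pole (s+699): 699 + j79 → |·| = √(699²+79²) = √494842 ≈ 703.45, ∠ = arctan(79/699) ≈ 6.45°
pole (s+786): 786 + j79 → |·| = √(786²+79²) = √624037 ≈ 789.96, ∠ = arctan(79/786) ≈ 5.74°
∠L = 0.00° − 12.19° = -12.19°

-12.2°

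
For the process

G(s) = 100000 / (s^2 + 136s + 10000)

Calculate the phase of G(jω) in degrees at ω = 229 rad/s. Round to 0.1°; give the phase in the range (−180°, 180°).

At s = jω = j229:
quadratic: (j229)² + 136·j229 + 10000 = -42441 + j31144 → |·| ≈ 52642, ∠ ≈ 143.73°
∠G = 0.00° − 143.73° = -143.73°

-143.7°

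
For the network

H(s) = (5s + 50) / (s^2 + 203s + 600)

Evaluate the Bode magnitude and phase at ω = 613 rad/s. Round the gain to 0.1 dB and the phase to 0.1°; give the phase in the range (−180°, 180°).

-42.2 dB, -72.6°

Substitute s = j613:
Numerator: 5(j613) + 50 = 50 + j3065
Denominator: (j613)^2 + 203(j613) + 600 = -375169 + j124439
|N| = √(50² + 3065²) ≈ 3065.4, ∠N ≈ 89.07°
|D| = √(375169² + 124439²) ≈ 3.9527e+05, ∠D ≈ 161.65°
|H| = 3065.4 / 3.9527e+05 ≈ 0.0077552
Gain = 20 log₁₀(0.0077552) ≈ -42.21 dB
∠H = 89.07° − 161.65° = -72.58°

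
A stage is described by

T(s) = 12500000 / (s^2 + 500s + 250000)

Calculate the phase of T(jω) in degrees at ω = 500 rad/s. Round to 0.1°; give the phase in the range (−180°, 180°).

-90.0°

At s = jω = j500:
quadratic: (j500)² + 500·j500 + 250000 = 0 + j250000 → |·| ≈ 2.5e+05, ∠ ≈ 90.00°
∠T = 0.00° − 90.00° = -90.00°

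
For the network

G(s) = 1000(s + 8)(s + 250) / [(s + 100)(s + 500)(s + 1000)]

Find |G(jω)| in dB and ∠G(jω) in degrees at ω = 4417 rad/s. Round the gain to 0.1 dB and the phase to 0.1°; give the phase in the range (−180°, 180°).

At s = jω = j4417:
zero (s+8): 8 + j4417 → |·| = √(8²+4417²) = √19509953 ≈ 4417, ∠ = arctan(4417/8) ≈ 89.90°
zero (s+250): 250 + j4417 → |·| = √(250²+4417²) = √19572389 ≈ 4424.1, ∠ = arctan(4417/250) ≈ 86.76°
pole (s+100): 100 + j4417 → |·| = √(100²+4417²) = √19519889 ≈ 4418.1, ∠ = arctan(4417/100) ≈ 88.70°
pole (s+500): 500 + j4417 → |·| = √(500²+4417²) = √19759889 ≈ 4445.2, ∠ = arctan(4417/500) ≈ 83.54°
pole (s+1000): 1000 + j4417 → |·| = √(1000²+4417²) = √20509889 ≈ 4528.8, ∠ = arctan(4417/1000) ≈ 77.24°
|G| = 1000 · 1.9541e+07 / 8.8943e+10 ≈ 0.2197
Gain = 20 log₁₀(0.2197) ≈ -13.16 dB
∠G = 176.66° − 249.48° = -72.82°

-13.2 dB, -72.8°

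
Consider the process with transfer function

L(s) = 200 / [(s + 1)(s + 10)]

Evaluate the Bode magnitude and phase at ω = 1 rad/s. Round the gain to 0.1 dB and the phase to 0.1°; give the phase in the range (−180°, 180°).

23.0 dB, -50.7°

At s = jω = j1:
pole (s+1): 1 + j1 → |·| = √(1²+1²) = √2 ≈ 1.4142, ∠ = arctan(1/1) ≈ 45.00°
pole (s+10): 10 + j1 → |·| = √(10²+1²) = √101 ≈ 10.05, ∠ = arctan(1/10) ≈ 5.71°
|L| = 200 / 14.213 ≈ 14.072
Gain = 20 log₁₀(14.072) ≈ 22.97 dB
∠L = 0.00° − 50.71° = -50.71°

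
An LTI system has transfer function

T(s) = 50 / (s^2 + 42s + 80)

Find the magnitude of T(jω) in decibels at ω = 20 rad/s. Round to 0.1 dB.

-25.1 dB

Substitute s = j20:
Numerator: 50 = 50 + j0
Denominator: (j20)^2 + 42(j20) + 80 = -320 + j840
|N| = √(50² + 0²) ≈ 50, ∠N ≈ 0.00°
|D| = √(320² + 840²) ≈ 898.89, ∠D ≈ 110.85°
|T| = 50 / 898.89 ≈ 0.055624
Gain = 20 log₁₀(0.055624) ≈ -25.09 dB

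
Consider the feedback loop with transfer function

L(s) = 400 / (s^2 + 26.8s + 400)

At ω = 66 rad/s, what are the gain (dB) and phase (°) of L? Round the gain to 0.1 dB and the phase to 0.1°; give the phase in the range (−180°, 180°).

-20.7 dB, -155.9°

At s = jω = j66:
quadratic: (j66)² + 26.8·j66 + 400 = -3956 + j1768.8 → |·| ≈ 4333.4, ∠ ≈ 155.91°
|L| = 400 / 4333.4 ≈ 0.092306
Gain = 20 log₁₀(0.092306) ≈ -20.70 dB
∠L = 0.00° − 155.91° = -155.91°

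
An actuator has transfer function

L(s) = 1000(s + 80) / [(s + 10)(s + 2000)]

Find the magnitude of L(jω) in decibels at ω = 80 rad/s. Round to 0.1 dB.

At s = jω = j80:
zero (s+80): 80 + j80 → |·| = √(80²+80²) = √12800 ≈ 113.14, ∠ = arctan(80/80) ≈ 45.00°
pole (s+10): 10 + j80 → |·| = √(10²+80²) = √6500 ≈ 80.623, ∠ = arctan(80/10) ≈ 82.87°
pole (s+2000): 2000 + j80 → |·| = √(2000²+80²) = √4006400 ≈ 2001.6, ∠ = arctan(80/2000) ≈ 2.29°
|L| = 1000 · 113.14 / 1.6137e+05 ≈ 0.70112
Gain = 20 log₁₀(0.70112) ≈ -3.08 dB

-3.1 dB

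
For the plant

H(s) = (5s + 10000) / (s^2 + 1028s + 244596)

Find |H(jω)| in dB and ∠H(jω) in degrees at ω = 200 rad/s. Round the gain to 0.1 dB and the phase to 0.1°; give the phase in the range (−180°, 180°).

-29.2 dB, -39.4°

Substitute s = j200:
Numerator: 5(j200) + 10000 = 10000 + j1000
Denominator: (j200)^2 + 1028(j200) + 244596 = 204596 + j205600
|N| = √(10000² + 1000²) ≈ 10050, ∠N ≈ 5.71°
|D| = √(204596² + 205600²) ≈ 2.9005e+05, ∠D ≈ 45.14°
|H| = 10050 / 2.9005e+05 ≈ 0.034649
Gain = 20 log₁₀(0.034649) ≈ -29.21 dB
∠H = 5.71° − 45.14° = -39.43°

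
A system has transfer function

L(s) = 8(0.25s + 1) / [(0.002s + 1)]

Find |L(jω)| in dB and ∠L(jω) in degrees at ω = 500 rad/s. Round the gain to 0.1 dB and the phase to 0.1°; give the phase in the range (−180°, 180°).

57.0 dB, 44.5°

At ω = 500 rad/s:
zero (1 + j500·0.25) = 1 + j125 → |·| ≈ 125, ∠ ≈ 89.54°
pole (1 + j500·0.002) = 1 + j1 → |·| ≈ 1.4142, ∠ ≈ 45.00°
|L| = 8 · 125 / (1.4142) ≈ 707.11
Gain = 20 log₁₀(707.11) ≈ 56.99 dB
∠L = (89.54°) − (45.00°) = 44.54°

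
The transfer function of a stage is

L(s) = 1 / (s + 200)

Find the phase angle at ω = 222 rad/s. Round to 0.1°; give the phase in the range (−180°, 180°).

Substitute s = j222:
Numerator: 1 = 1 + j0
Denominator: (j222) + 200 = 200 + j222
|N| = √(1² + 0²) ≈ 1, ∠N ≈ 0.00°
|D| = √(200² + 222²) ≈ 298.8, ∠D ≈ 47.98°
∠L = 0.00° − 47.98° = -47.98°

-48.0°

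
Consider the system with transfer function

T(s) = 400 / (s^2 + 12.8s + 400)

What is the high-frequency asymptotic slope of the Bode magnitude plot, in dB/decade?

-40 dB/decade

Each pole contributes −20 dB/decade at high frequency; each zero contributes +20 dB/decade.
Net: 0 zero(s) − 2 pole(s) → -40 dB/decade.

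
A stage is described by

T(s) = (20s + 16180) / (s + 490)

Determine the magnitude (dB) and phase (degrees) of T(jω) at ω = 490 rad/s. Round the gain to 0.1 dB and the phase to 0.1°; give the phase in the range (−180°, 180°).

Substitute s = j490:
Numerator: 20(j490) + 16180 = 16180 + j9800
Denominator: (j490) + 490 = 490 + j490
|N| = √(16180² + 9800²) ≈ 18916, ∠N ≈ 31.20°
|D| = √(490² + 490²) ≈ 692.96, ∠D ≈ 45.00°
|T| = 18916 / 692.96 ≈ 27.297
Gain = 20 log₁₀(27.297) ≈ 28.72 dB
∠T = 31.20° − 45.00° = -13.80°

28.7 dB, -13.8°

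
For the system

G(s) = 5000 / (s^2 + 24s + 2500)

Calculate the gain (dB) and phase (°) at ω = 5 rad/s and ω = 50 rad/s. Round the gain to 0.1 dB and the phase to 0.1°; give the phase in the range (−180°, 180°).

ω = 5: 6.1 dB, -2.8°; ω = 50: 12.4 dB, -90.0°

At s = jω = j5:
quadratic: (j5)² + 24·j5 + 2500 = 2475 + j120 → |·| ≈ 2477.9, ∠ ≈ 2.78°
|G| = 5000 / 2477.9 ≈ 2.0178
Gain = 20 log₁₀(2.0178) ≈ 6.10 dB
∠G = 0.00° − 2.78° = -2.78°

At s = jω = j50:
quadratic: (j50)² + 24·j50 + 2500 = 0 + j1200 → |·| ≈ 1200, ∠ ≈ 90.00°
|G| = 5000 / 1200 ≈ 4.1667
Gain = 20 log₁₀(4.1667) ≈ 12.40 dB
∠G = 0.00° − 90.00° = -90.00°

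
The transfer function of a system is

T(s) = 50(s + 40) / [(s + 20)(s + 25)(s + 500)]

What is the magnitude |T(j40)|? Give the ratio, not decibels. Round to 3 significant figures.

At s = jω = j40:
zero (s+40): 40 + j40 → |·| = √(40²+40²) = √3200 ≈ 56.569, ∠ = arctan(40/40) ≈ 45.00°
pole (s+20): 20 + j40 → |·| = √(20²+40²) = √2000 ≈ 44.721, ∠ = arctan(40/20) ≈ 63.43°
pole (s+25): 25 + j40 → |·| = √(25²+40²) = √2225 ≈ 47.17, ∠ = arctan(40/25) ≈ 57.99°
pole (s+500): 500 + j40 → |·| = √(500²+40²) = √251600 ≈ 501.6, ∠ = arctan(40/500) ≈ 4.57°
|T| = 50 · 56.569 / 1.0581e+06 ≈ 0.0026731

0.00267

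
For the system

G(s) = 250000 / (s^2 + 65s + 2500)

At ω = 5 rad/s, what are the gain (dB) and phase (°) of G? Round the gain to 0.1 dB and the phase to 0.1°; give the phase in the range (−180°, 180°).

At s = jω = j5:
quadratic: (j5)² + 65·j5 + 2500 = 2475 + j325 → |·| ≈ 2496.2, ∠ ≈ 7.48°
|G| = 250000 / 2496.2 ≈ 100.15
Gain = 20 log₁₀(100.15) ≈ 40.01 dB
∠G = 0.00° − 7.48° = -7.48°

40.0 dB, -7.5°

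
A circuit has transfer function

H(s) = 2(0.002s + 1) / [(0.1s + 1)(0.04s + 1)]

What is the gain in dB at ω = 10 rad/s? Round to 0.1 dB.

At ω = 10 rad/s:
zero (1 + j10·0.002) = 1 + j0.02 → |·| ≈ 1.0002, ∠ ≈ 1.15°
pole (1 + j10·0.1) = 1 + j1 → |·| ≈ 1.4142, ∠ ≈ 45.00°
pole (1 + j10·0.04) = 1 + j0.4 → |·| ≈ 1.077, ∠ ≈ 21.80°
|H| = 2 · 1.0002 / (1.4142 · 1.077) ≈ 1.3134
Gain = 20 log₁₀(1.3134) ≈ 2.37 dB

2.4 dB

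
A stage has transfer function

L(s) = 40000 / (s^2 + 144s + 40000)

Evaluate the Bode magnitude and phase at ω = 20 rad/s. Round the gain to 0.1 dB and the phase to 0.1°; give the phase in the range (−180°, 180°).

At s = jω = j20:
quadratic: (j20)² + 144·j20 + 40000 = 39600 + j2880 → |·| ≈ 39705, ∠ ≈ 4.16°
|L| = 40000 / 39705 ≈ 1.0074
Gain = 20 log₁₀(1.0074) ≈ 0.06 dB
∠L = 0.00° − 4.16° = -4.16°

0.1 dB, -4.2°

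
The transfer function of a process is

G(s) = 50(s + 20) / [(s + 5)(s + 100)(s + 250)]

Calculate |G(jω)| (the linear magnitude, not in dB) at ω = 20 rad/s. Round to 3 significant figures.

0.00268

At s = jω = j20:
zero (s+20): 20 + j20 → |·| = √(20²+20²) = √800 ≈ 28.284, ∠ = arctan(20/20) ≈ 45.00°
pole (s+5): 5 + j20 → |·| = √(5²+20²) = √425 ≈ 20.616, ∠ = arctan(20/5) ≈ 75.96°
pole (s+100): 100 + j20 → |·| = √(100²+20²) = √10400 ≈ 101.98, ∠ = arctan(20/100) ≈ 11.31°
pole (s+250): 250 + j20 → |·| = √(250²+20²) = √62900 ≈ 250.8, ∠ = arctan(20/250) ≈ 4.57°
|G| = 50 · 28.284 / 5.2729e+05 ≈ 0.002682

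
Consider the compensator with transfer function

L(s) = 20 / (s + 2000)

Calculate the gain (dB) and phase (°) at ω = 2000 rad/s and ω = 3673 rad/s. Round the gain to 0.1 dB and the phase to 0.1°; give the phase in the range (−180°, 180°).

ω = 2000: -43.0 dB, -45.0°; ω = 3673: -46.4 dB, -61.4°

Substitute s = j2000:
Numerator: 20 = 20 + j0
Denominator: (j2000) + 2000 = 2000 + j2000
|N| = √(20² + 0²) ≈ 20, ∠N ≈ 0.00°
|D| = √(2000² + 2000²) ≈ 2828.4, ∠D ≈ 45.00°
|L| = 20 / 2828.4 ≈ 0.0070711
Gain = 20 log₁₀(0.0070711) ≈ -43.01 dB
∠L = 0.00° − 45.00° = -45.00°

Substitute s = j3673:
Numerator: 20 = 20 + j0
Denominator: (j3673) + 2000 = 2000 + j3673
|N| = √(20² + 0²) ≈ 20, ∠N ≈ 0.00°
|D| = √(2000² + 3673²) ≈ 4182.2, ∠D ≈ 61.43°
|L| = 20 / 4182.2 ≈ 0.0047822
Gain = 20 log₁₀(0.0047822) ≈ -46.41 dB
∠L = 0.00° − 61.43° = -61.43°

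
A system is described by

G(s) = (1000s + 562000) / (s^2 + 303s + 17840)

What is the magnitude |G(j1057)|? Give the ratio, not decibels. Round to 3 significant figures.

Substitute s = j1057:
Numerator: 1000(j1057) + 562000 = 562000 + j1057000
Denominator: (j1057)^2 + 303(j1057) + 17840 = -1099409 + j320271
|N| = √(562000² + 1057000²) ≈ 1.1971e+06, ∠N ≈ 62.00°
|D| = √(1099409² + 320271²) ≈ 1.1451e+06, ∠D ≈ 163.76°
|G| = 1.1971e+06 / 1.1451e+06 ≈ 1.0454

1.05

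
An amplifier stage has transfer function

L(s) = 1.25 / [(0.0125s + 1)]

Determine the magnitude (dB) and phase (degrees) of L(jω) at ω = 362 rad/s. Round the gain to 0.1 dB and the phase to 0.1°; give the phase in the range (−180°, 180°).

-11.4 dB, -77.5°

At ω = 362 rad/s:
pole (1 + j362·0.0125) = 1 + j4.525 → |·| ≈ 4.6342, ∠ ≈ 77.54°
|L| = 1.25 · 1 / (4.6342) ≈ 0.26973
Gain = 20 log₁₀(0.26973) ≈ -11.38 dB
∠L = (0°) − (77.54°) = -77.54°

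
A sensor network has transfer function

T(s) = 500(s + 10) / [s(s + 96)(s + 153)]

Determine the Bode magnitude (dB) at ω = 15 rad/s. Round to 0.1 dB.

At s = jω = j15:
zero (s+10): 10 + j15 → |·| = √(10²+15²) = √325 ≈ 18.028, ∠ = arctan(15/10) ≈ 56.31°
pole (s+96): 96 + j15 → |·| = √(96²+15²) = √9441 ≈ 97.165, ∠ = arctan(15/96) ≈ 8.88°
pole (s+153): 153 + j15 → |·| = √(153²+15²) = √23634 ≈ 153.73, ∠ = arctan(15/153) ≈ 5.60°
pole at origin: |s| = 15, ∠ = 90.00° (in denominator)
|T| = 500 · 18.028 / 2.2406e+05 ≈ 0.04023
Gain = 20 log₁₀(0.04023) ≈ -27.91 dB

-27.9 dB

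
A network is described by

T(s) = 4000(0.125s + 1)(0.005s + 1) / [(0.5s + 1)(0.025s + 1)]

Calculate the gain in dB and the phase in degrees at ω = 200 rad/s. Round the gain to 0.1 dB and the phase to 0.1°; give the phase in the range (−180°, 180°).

48.9 dB, -35.4°

At ω = 200 rad/s:
zero (1 + j200·0.125) = 1 + j25 → |·| ≈ 25.02, ∠ ≈ 87.71°
zero (1 + j200·0.005) = 1 + j1 → |·| ≈ 1.4142, ∠ ≈ 45.00°
pole (1 + j200·0.5) = 1 + j100 → |·| ≈ 100, ∠ ≈ 89.43°
pole (1 + j200·0.025) = 1 + j5 → |·| ≈ 5.099, ∠ ≈ 78.69°
|T| = 4000 · 25.02 · 1.4142 / (100 · 5.099) ≈ 277.57
Gain = 20 log₁₀(277.57) ≈ 48.87 dB
∠T = (87.71° + 45.00°) − (89.43° + 78.69°) = -35.41°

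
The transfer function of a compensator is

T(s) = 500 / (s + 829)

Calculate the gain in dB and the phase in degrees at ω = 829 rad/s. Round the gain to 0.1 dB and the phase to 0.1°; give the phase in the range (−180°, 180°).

-7.4 dB, -45.0°

Substitute s = j829:
Numerator: 500 = 500 + j0
Denominator: (j829) + 829 = 829 + j829
|N| = √(500² + 0²) ≈ 500, ∠N ≈ 0.00°
|D| = √(829² + 829²) ≈ 1172.4, ∠D ≈ 45.00°
|T| = 500 / 1172.4 ≈ 0.42648
Gain = 20 log₁₀(0.42648) ≈ -7.40 dB
∠T = 0.00° − 45.00° = -45.00°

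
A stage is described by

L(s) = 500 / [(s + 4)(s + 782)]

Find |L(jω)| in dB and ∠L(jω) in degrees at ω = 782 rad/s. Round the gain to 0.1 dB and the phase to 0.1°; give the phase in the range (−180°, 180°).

At s = jω = j782:
pole (s+4): 4 + j782 → |·| = √(4²+782²) = √611540 ≈ 782.01, ∠ = arctan(782/4) ≈ 89.71°
pole (s+782): 782 + j782 → |·| = √(782²+782²) = √1223048 ≈ 1105.9, ∠ = arctan(782/782) ≈ 45.00°
|L| = 500 / 8.6482e+05 ≈ 0.00057815
Gain = 20 log₁₀(0.00057815) ≈ -64.76 dB
∠L = 0.00° − 134.71° = -134.71°

-64.8 dB, -134.7°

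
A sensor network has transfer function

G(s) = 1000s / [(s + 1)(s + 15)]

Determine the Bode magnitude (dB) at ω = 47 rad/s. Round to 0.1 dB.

26.1 dB

At s = jω = j47:
zero at origin: s = j47 → |·| = 47, ∠ = 90.00°
pole (s+1): 1 + j47 → |·| = √(1²+47²) = √2210 ≈ 47.011, ∠ = arctan(47/1) ≈ 88.78°
pole (s+15): 15 + j47 → |·| = √(15²+47²) = √2434 ≈ 49.336, ∠ = arctan(47/15) ≈ 72.30°
|G| = 1000 · 47 / 2319.3 ≈ 20.265
Gain = 20 log₁₀(20.265) ≈ 26.13 dB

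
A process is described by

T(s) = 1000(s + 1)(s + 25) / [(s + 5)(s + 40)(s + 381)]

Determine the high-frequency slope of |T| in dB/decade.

-20 dB/decade

Each pole contributes −20 dB/decade at high frequency; each zero contributes +20 dB/decade.
Net: 2 zero(s) − 3 pole(s) → -20 dB/decade.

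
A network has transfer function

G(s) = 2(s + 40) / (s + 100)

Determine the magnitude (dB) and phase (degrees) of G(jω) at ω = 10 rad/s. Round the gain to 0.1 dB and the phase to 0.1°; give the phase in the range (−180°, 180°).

-1.7 dB, 8.3°

At s = jω = j10:
zero (s+40): 40 + j10 → |·| = √(40²+10²) = √1700 ≈ 41.231, ∠ = arctan(10/40) ≈ 14.04°
pole (s+100): 100 + j10 → |·| = √(100²+10²) = √10100 ≈ 100.5, ∠ = arctan(10/100) ≈ 5.71°
|G| = 2 · 41.231 / 100.5 ≈ 0.82052
Gain = 20 log₁₀(0.82052) ≈ -1.72 dB
∠G = 14.04° − 5.71° = 8.33°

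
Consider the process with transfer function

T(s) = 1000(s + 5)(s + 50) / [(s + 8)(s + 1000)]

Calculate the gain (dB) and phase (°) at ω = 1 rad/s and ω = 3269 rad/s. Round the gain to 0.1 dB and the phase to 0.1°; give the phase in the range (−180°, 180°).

At s = jω = j1:
zero (s+5): 5 + j1 → |·| = √(5²+1²) = √26 ≈ 5.099, ∠ = arctan(1/5) ≈ 11.31°
zero (s+50): 50 + j1 → |·| = √(50²+1²) = √2501 ≈ 50.01, ∠ = arctan(1/50) ≈ 1.15°
pole (s+8): 8 + j1 → |·| = √(8²+1²) = √65 ≈ 8.0623, ∠ = arctan(1/8) ≈ 7.13°
pole (s+1000): 1000 + j1 → |·| = √(1000²+1²) = √1000001 ≈ 1000, ∠ = arctan(1/1000) ≈ 0.06°
|T| = 1000 · 255 / 8062.3 ≈ 31.629
Gain = 20 log₁₀(31.629) ≈ 30.00 dB
∠T = 12.46° − 7.19° = 5.27°

At s = jω = j3269:
zero (s+5): 5 + j3269 → |·| = √(5²+3269²) = √10686386 ≈ 3269, ∠ = arctan(3269/5) ≈ 89.91°
zero (s+50): 50 + j3269 → |·| = √(50²+3269²) = √10688861 ≈ 3269.4, ∠ = arctan(3269/50) ≈ 89.12°
pole (s+8): 8 + j3269 → |·| = √(8²+3269²) = √10686425 ≈ 3269, ∠ = arctan(3269/8) ≈ 89.86°
pole (s+1000): 1000 + j3269 → |·| = √(1000²+3269²) = √11686361 ≈ 3418.5, ∠ = arctan(3269/1000) ≈ 72.99°
|T| = 1000 · 1.0688e+07 / 1.1175e+07 ≈ 956.42
Gain = 20 log₁₀(956.42) ≈ 59.61 dB
∠T = 179.03° − 162.85° = 16.18°

ω = 1: 30.0 dB, 5.3°; ω = 3269: 59.6 dB, 16.2°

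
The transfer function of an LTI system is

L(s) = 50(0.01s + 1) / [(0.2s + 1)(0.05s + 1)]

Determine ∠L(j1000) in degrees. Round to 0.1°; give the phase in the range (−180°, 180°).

-94.3°

At ω = 1000 rad/s:
zero (1 + j1000·0.01) = 1 + j10 → |·| ≈ 10.05, ∠ ≈ 84.29°
pole (1 + j1000·0.2) = 1 + j200 → |·| ≈ 200, ∠ ≈ 89.71°
pole (1 + j1000·0.05) = 1 + j50 → |·| ≈ 50.01, ∠ ≈ 88.85°
∠L = (84.29°) − (89.71° + 88.85°) = -94.27°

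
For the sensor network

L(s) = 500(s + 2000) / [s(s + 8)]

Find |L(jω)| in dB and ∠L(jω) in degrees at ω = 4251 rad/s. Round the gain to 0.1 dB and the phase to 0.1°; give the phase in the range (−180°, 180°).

-17.7 dB, -115.1°

At s = jω = j4251:
zero (s+2000): 2000 + j4251 → |·| = √(2000²+4251²) = √22071001 ≈ 4698, ∠ = arctan(4251/2000) ≈ 64.80°
pole (s+8): 8 + j4251 → |·| = √(8²+4251²) = √18071065 ≈ 4251, ∠ = arctan(4251/8) ≈ 89.89°
pole at origin: |s| = 4251, ∠ = 90.00° (in denominator)
|L| = 500 · 4698 / 1.8071e+07 ≈ 0.12999
Gain = 20 log₁₀(0.12999) ≈ -17.72 dB
∠L = 64.80° − 179.89° = -115.09°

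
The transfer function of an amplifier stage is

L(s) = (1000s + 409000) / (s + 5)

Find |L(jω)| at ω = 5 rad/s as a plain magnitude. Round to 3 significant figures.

5.78e+04

Substitute s = j5:
Numerator: 1000(j5) + 409000 = 409000 + j5000
Denominator: (j5) + 5 = 5 + j5
|N| = √(409000² + 5000²) ≈ 4.0903e+05, ∠N ≈ 0.70°
|D| = √(5² + 5²) ≈ 7.0711, ∠D ≈ 45.00°
|L| = 4.0903e+05 / 7.0711 ≈ 57845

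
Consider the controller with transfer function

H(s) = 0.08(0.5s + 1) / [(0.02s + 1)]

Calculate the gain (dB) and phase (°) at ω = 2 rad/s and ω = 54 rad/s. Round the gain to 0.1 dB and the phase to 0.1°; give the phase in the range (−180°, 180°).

ω = 2: -18.9 dB, 42.7°; ω = 54: 3.3 dB, 40.7°

At ω = 2 rad/s:
zero (1 + j2·0.5) = 1 + j1 → |·| ≈ 1.4142, ∠ ≈ 45.00°
pole (1 + j2·0.02) = 1 + j0.04 → |·| ≈ 1.0008, ∠ ≈ 2.29°
|H| = 0.08 · 1.4142 / (1.0008) ≈ 0.11305
Gain = 20 log₁₀(0.11305) ≈ -18.93 dB
∠H = (45.00°) − (2.29°) = 42.71°

At ω = 54 rad/s:
zero (1 + j54·0.5) = 1 + j27 → |·| ≈ 27.019, ∠ ≈ 87.88°
pole (1 + j54·0.02) = 1 + j1.08 → |·| ≈ 1.4719, ∠ ≈ 47.20°
|H| = 0.08 · 27.019 / (1.4719) ≈ 1.4685
Gain = 20 log₁₀(1.4685) ≈ 3.34 dB
∠H = (87.88°) − (47.20°) = 40.68°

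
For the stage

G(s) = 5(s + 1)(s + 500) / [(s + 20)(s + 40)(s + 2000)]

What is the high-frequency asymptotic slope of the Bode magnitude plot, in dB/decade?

Each pole contributes −20 dB/decade at high frequency; each zero contributes +20 dB/decade.
Net: 2 zero(s) − 3 pole(s) → -20 dB/decade.

-20 dB/decade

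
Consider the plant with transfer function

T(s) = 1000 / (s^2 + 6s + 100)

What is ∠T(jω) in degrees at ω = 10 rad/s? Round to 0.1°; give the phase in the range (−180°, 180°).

-90.0°

At s = jω = j10:
quadratic: (j10)² + 6·j10 + 100 = 0 + j60 → |·| ≈ 60, ∠ ≈ 90.00°
∠T = 0.00° − 90.00° = -90.00°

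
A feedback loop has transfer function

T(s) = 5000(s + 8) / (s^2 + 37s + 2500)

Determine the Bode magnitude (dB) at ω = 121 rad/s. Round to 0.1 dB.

At s = jω = j121:
zero (s+8): 8 + j121 → |·| = √(8²+121²) = √14705 ≈ 121.26, ∠ = arctan(121/8) ≈ 86.22°
quadratic: (j121)² + 37·j121 + 2500 = -12141 + j4477 → |·| ≈ 12940, ∠ ≈ 159.76°
|T| = 5000 · 121.26 / 12940 ≈ 46.855
Gain = 20 log₁₀(46.855) ≈ 33.42 dB

33.4 dB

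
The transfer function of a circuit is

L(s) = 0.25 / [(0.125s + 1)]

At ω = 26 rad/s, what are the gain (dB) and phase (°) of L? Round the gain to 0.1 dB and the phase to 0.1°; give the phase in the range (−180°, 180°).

-22.7 dB, -72.9°

At ω = 26 rad/s:
pole (1 + j26·0.125) = 1 + j3.25 → |·| ≈ 3.4004, ∠ ≈ 72.90°
|L| = 0.25 · 1 / (3.4004) ≈ 0.073521
Gain = 20 log₁₀(0.073521) ≈ -22.67 dB
∠L = (0°) − (72.90°) = -72.90°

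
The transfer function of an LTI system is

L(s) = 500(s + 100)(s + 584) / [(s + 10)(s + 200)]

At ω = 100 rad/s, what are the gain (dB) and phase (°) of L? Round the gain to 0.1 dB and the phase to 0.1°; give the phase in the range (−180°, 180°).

At s = jω = j100:
zero (s+100): 100 + j100 → |·| = √(100²+100²) = √20000 ≈ 141.42, ∠ = arctan(100/100) ≈ 45.00°
zero (s+584): 584 + j100 → |·| = √(584²+100²) = √351056 ≈ 592.5, ∠ = arctan(100/584) ≈ 9.72°
pole (s+10): 10 + j100 → |·| = √(10²+100²) = √10100 ≈ 100.5, ∠ = arctan(100/10) ≈ 84.29°
pole (s+200): 200 + j100 → |·| = √(200²+100²) = √50000 ≈ 223.61, ∠ = arctan(100/200) ≈ 26.57°
|L| = 500 · 83791 / 22473 ≈ 1864.3
Gain = 20 log₁₀(1864.3) ≈ 65.41 dB
∠L = 54.72° − 110.86° = -56.14°

65.4 dB, -56.1°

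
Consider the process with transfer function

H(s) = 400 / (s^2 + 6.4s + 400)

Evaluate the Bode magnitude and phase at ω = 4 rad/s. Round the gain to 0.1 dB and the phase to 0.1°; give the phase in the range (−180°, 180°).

0.3 dB, -3.8°

At s = jω = j4:
quadratic: (j4)² + 6.4·j4 + 400 = 384 + j25.6 → |·| ≈ 384.85, ∠ ≈ 3.81°
|H| = 400 / 384.85 ≈ 1.0394
Gain = 20 log₁₀(1.0394) ≈ 0.34 dB
∠H = 0.00° − 3.81° = -3.81°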